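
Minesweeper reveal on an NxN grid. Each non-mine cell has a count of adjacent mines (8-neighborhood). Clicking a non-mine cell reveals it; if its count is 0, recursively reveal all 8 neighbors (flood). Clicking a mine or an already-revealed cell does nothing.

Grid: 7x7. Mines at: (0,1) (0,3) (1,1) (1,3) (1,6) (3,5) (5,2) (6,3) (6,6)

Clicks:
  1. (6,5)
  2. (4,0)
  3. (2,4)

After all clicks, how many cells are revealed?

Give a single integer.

Answer: 20

Derivation:
Click 1 (6,5) count=1: revealed 1 new [(6,5)] -> total=1
Click 2 (4,0) count=0: revealed 19 new [(2,0) (2,1) (2,2) (2,3) (2,4) (3,0) (3,1) (3,2) (3,3) (3,4) (4,0) (4,1) (4,2) (4,3) (4,4) (5,0) (5,1) (6,0) (6,1)] -> total=20
Click 3 (2,4) count=2: revealed 0 new [(none)] -> total=20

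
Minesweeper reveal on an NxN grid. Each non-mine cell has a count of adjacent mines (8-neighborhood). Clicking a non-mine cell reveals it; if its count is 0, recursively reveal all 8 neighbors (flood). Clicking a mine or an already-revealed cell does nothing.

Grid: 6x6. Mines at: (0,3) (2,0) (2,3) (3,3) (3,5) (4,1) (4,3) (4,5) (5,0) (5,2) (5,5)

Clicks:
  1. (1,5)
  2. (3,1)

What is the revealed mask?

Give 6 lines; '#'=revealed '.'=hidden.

Click 1 (1,5) count=0: revealed 6 new [(0,4) (0,5) (1,4) (1,5) (2,4) (2,5)] -> total=6
Click 2 (3,1) count=2: revealed 1 new [(3,1)] -> total=7

Answer: ....##
....##
....##
.#....
......
......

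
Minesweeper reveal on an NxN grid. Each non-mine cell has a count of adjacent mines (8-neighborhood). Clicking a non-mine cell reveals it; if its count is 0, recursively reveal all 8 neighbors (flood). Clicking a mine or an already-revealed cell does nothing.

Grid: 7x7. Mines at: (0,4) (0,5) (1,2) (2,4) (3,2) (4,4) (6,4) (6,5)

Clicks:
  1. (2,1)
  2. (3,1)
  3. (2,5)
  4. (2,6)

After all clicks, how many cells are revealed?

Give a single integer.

Click 1 (2,1) count=2: revealed 1 new [(2,1)] -> total=1
Click 2 (3,1) count=1: revealed 1 new [(3,1)] -> total=2
Click 3 (2,5) count=1: revealed 1 new [(2,5)] -> total=3
Click 4 (2,6) count=0: revealed 9 new [(1,5) (1,6) (2,6) (3,5) (3,6) (4,5) (4,6) (5,5) (5,6)] -> total=12

Answer: 12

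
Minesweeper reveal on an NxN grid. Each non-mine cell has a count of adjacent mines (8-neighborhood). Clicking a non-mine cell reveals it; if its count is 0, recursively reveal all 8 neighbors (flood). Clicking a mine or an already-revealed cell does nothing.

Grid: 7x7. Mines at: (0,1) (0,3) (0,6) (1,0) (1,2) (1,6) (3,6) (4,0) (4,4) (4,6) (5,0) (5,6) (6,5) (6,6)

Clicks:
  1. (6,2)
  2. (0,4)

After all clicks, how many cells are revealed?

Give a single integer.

Click 1 (6,2) count=0: revealed 17 new [(2,1) (2,2) (2,3) (3,1) (3,2) (3,3) (4,1) (4,2) (4,3) (5,1) (5,2) (5,3) (5,4) (6,1) (6,2) (6,3) (6,4)] -> total=17
Click 2 (0,4) count=1: revealed 1 new [(0,4)] -> total=18

Answer: 18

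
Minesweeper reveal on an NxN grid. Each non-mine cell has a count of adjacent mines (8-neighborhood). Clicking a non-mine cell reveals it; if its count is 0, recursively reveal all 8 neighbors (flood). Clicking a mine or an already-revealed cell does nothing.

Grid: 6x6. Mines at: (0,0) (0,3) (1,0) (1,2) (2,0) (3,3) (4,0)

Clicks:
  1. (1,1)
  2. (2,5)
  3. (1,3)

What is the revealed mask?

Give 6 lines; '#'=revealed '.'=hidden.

Click 1 (1,1) count=4: revealed 1 new [(1,1)] -> total=1
Click 2 (2,5) count=0: revealed 18 new [(0,4) (0,5) (1,4) (1,5) (2,4) (2,5) (3,4) (3,5) (4,1) (4,2) (4,3) (4,4) (4,5) (5,1) (5,2) (5,3) (5,4) (5,5)] -> total=19
Click 3 (1,3) count=2: revealed 1 new [(1,3)] -> total=20

Answer: ....##
.#.###
....##
....##
.#####
.#####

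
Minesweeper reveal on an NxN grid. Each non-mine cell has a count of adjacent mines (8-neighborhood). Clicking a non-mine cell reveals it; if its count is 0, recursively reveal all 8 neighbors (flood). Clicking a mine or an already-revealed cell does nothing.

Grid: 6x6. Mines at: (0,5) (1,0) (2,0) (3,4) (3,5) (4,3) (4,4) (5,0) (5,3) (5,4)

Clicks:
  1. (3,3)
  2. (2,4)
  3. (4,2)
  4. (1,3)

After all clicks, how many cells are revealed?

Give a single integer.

Click 1 (3,3) count=3: revealed 1 new [(3,3)] -> total=1
Click 2 (2,4) count=2: revealed 1 new [(2,4)] -> total=2
Click 3 (4,2) count=2: revealed 1 new [(4,2)] -> total=3
Click 4 (1,3) count=0: revealed 13 new [(0,1) (0,2) (0,3) (0,4) (1,1) (1,2) (1,3) (1,4) (2,1) (2,2) (2,3) (3,1) (3,2)] -> total=16

Answer: 16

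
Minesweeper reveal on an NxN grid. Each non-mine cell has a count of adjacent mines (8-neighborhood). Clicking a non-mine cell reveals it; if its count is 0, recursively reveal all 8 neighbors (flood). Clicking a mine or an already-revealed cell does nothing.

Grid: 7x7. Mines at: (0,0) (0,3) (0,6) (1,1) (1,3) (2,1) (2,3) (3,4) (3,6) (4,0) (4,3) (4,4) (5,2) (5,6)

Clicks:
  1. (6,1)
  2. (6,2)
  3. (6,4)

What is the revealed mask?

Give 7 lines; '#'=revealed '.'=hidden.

Answer: .......
.......
.......
.......
.......
...###.
.#####.

Derivation:
Click 1 (6,1) count=1: revealed 1 new [(6,1)] -> total=1
Click 2 (6,2) count=1: revealed 1 new [(6,2)] -> total=2
Click 3 (6,4) count=0: revealed 6 new [(5,3) (5,4) (5,5) (6,3) (6,4) (6,5)] -> total=8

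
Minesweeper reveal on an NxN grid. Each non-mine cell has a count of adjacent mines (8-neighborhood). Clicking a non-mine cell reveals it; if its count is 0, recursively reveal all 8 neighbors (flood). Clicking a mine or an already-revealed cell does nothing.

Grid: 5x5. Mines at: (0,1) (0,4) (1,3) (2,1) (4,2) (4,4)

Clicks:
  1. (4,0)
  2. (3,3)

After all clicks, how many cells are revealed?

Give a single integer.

Click 1 (4,0) count=0: revealed 4 new [(3,0) (3,1) (4,0) (4,1)] -> total=4
Click 2 (3,3) count=2: revealed 1 new [(3,3)] -> total=5

Answer: 5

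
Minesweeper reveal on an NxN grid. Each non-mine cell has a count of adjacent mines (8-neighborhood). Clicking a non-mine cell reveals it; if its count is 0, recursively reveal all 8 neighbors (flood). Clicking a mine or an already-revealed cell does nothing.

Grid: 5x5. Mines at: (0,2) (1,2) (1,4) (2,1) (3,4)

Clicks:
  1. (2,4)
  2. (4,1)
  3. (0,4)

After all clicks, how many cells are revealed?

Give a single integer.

Answer: 10

Derivation:
Click 1 (2,4) count=2: revealed 1 new [(2,4)] -> total=1
Click 2 (4,1) count=0: revealed 8 new [(3,0) (3,1) (3,2) (3,3) (4,0) (4,1) (4,2) (4,3)] -> total=9
Click 3 (0,4) count=1: revealed 1 new [(0,4)] -> total=10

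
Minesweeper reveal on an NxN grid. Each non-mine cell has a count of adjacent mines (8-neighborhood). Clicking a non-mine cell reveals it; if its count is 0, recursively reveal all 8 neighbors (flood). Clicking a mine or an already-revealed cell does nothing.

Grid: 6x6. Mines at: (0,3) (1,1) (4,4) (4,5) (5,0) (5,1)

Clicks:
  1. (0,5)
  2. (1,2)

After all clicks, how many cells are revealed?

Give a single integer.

Click 1 (0,5) count=0: revealed 22 new [(0,4) (0,5) (1,2) (1,3) (1,4) (1,5) (2,0) (2,1) (2,2) (2,3) (2,4) (2,5) (3,0) (3,1) (3,2) (3,3) (3,4) (3,5) (4,0) (4,1) (4,2) (4,3)] -> total=22
Click 2 (1,2) count=2: revealed 0 new [(none)] -> total=22

Answer: 22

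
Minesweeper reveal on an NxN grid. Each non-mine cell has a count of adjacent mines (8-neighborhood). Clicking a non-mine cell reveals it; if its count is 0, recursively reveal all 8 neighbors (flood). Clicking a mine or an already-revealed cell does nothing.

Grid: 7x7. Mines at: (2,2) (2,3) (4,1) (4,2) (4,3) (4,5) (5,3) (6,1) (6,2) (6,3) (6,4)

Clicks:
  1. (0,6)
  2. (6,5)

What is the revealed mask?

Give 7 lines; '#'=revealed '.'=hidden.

Answer: #######
#######
##..###
##..###
.......
.......
.....#.

Derivation:
Click 1 (0,6) count=0: revealed 24 new [(0,0) (0,1) (0,2) (0,3) (0,4) (0,5) (0,6) (1,0) (1,1) (1,2) (1,3) (1,4) (1,5) (1,6) (2,0) (2,1) (2,4) (2,5) (2,6) (3,0) (3,1) (3,4) (3,5) (3,6)] -> total=24
Click 2 (6,5) count=1: revealed 1 new [(6,5)] -> total=25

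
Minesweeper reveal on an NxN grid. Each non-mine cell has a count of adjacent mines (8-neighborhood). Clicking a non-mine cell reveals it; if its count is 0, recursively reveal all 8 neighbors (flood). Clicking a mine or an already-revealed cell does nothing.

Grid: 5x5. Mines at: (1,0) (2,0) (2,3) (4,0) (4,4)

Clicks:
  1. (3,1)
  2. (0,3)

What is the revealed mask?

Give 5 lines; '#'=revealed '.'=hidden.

Click 1 (3,1) count=2: revealed 1 new [(3,1)] -> total=1
Click 2 (0,3) count=0: revealed 8 new [(0,1) (0,2) (0,3) (0,4) (1,1) (1,2) (1,3) (1,4)] -> total=9

Answer: .####
.####
.....
.#...
.....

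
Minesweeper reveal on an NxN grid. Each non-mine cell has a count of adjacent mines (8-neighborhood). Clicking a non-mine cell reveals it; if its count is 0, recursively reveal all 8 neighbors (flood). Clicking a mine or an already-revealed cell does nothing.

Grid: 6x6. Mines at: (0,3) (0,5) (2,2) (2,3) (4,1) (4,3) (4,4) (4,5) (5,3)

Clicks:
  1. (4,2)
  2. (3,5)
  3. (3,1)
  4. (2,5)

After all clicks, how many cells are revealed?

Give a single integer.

Answer: 8

Derivation:
Click 1 (4,2) count=3: revealed 1 new [(4,2)] -> total=1
Click 2 (3,5) count=2: revealed 1 new [(3,5)] -> total=2
Click 3 (3,1) count=2: revealed 1 new [(3,1)] -> total=3
Click 4 (2,5) count=0: revealed 5 new [(1,4) (1,5) (2,4) (2,5) (3,4)] -> total=8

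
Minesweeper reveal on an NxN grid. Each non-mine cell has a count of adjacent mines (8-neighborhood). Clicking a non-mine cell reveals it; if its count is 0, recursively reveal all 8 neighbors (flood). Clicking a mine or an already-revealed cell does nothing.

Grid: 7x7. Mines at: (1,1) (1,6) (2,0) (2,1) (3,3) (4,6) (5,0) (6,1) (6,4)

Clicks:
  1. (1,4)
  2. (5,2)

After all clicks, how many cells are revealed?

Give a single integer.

Click 1 (1,4) count=0: revealed 12 new [(0,2) (0,3) (0,4) (0,5) (1,2) (1,3) (1,4) (1,5) (2,2) (2,3) (2,4) (2,5)] -> total=12
Click 2 (5,2) count=1: revealed 1 new [(5,2)] -> total=13

Answer: 13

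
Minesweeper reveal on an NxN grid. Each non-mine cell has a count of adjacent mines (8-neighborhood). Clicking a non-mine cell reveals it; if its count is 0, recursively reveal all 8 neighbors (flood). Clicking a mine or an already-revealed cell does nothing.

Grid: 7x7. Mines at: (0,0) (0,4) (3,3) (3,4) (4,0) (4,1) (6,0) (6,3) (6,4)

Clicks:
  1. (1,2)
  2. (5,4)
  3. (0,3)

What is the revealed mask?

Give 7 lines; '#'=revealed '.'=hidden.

Answer: .###...
####...
####...
###....
.......
....#..
.......

Derivation:
Click 1 (1,2) count=0: revealed 14 new [(0,1) (0,2) (0,3) (1,0) (1,1) (1,2) (1,3) (2,0) (2,1) (2,2) (2,3) (3,0) (3,1) (3,2)] -> total=14
Click 2 (5,4) count=2: revealed 1 new [(5,4)] -> total=15
Click 3 (0,3) count=1: revealed 0 new [(none)] -> total=15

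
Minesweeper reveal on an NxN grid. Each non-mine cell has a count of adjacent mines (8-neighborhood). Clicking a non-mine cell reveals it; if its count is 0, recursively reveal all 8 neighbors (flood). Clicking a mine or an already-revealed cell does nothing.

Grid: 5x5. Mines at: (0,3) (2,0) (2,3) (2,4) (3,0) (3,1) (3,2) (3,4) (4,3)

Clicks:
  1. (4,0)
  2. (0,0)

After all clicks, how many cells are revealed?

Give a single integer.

Click 1 (4,0) count=2: revealed 1 new [(4,0)] -> total=1
Click 2 (0,0) count=0: revealed 6 new [(0,0) (0,1) (0,2) (1,0) (1,1) (1,2)] -> total=7

Answer: 7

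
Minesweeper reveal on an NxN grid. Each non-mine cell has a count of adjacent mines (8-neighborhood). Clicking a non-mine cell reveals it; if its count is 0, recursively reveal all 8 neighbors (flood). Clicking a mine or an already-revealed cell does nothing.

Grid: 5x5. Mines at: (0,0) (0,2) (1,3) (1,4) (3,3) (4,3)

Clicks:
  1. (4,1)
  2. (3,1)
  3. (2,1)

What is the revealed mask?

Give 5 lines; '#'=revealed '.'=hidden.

Answer: .....
###..
###..
###..
###..

Derivation:
Click 1 (4,1) count=0: revealed 12 new [(1,0) (1,1) (1,2) (2,0) (2,1) (2,2) (3,0) (3,1) (3,2) (4,0) (4,1) (4,2)] -> total=12
Click 2 (3,1) count=0: revealed 0 new [(none)] -> total=12
Click 3 (2,1) count=0: revealed 0 new [(none)] -> total=12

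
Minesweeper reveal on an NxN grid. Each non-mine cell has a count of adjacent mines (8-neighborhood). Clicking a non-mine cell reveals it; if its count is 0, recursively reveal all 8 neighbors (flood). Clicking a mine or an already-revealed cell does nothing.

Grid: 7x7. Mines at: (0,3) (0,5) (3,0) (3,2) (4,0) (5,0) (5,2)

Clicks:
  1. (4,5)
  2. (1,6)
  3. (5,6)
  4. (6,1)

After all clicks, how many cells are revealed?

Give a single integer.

Answer: 25

Derivation:
Click 1 (4,5) count=0: revealed 24 new [(1,3) (1,4) (1,5) (1,6) (2,3) (2,4) (2,5) (2,6) (3,3) (3,4) (3,5) (3,6) (4,3) (4,4) (4,5) (4,6) (5,3) (5,4) (5,5) (5,6) (6,3) (6,4) (6,5) (6,6)] -> total=24
Click 2 (1,6) count=1: revealed 0 new [(none)] -> total=24
Click 3 (5,6) count=0: revealed 0 new [(none)] -> total=24
Click 4 (6,1) count=2: revealed 1 new [(6,1)] -> total=25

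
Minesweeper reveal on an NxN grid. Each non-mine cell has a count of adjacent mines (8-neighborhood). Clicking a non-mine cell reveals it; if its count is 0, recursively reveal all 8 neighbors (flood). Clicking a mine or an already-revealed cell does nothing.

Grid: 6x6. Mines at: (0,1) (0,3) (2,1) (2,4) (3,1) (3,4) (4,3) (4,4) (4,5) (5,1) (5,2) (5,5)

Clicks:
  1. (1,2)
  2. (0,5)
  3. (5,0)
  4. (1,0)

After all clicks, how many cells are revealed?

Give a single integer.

Answer: 7

Derivation:
Click 1 (1,2) count=3: revealed 1 new [(1,2)] -> total=1
Click 2 (0,5) count=0: revealed 4 new [(0,4) (0,5) (1,4) (1,5)] -> total=5
Click 3 (5,0) count=1: revealed 1 new [(5,0)] -> total=6
Click 4 (1,0) count=2: revealed 1 new [(1,0)] -> total=7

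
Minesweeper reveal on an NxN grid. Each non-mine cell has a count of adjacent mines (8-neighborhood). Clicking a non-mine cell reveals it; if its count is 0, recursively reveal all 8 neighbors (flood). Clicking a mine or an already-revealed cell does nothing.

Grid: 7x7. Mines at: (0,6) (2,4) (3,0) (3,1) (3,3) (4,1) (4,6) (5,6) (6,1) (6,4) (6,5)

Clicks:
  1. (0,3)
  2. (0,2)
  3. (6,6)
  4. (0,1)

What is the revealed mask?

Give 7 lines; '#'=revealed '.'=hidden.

Answer: ######.
######.
####...
.......
.......
.......
......#

Derivation:
Click 1 (0,3) count=0: revealed 16 new [(0,0) (0,1) (0,2) (0,3) (0,4) (0,5) (1,0) (1,1) (1,2) (1,3) (1,4) (1,5) (2,0) (2,1) (2,2) (2,3)] -> total=16
Click 2 (0,2) count=0: revealed 0 new [(none)] -> total=16
Click 3 (6,6) count=2: revealed 1 new [(6,6)] -> total=17
Click 4 (0,1) count=0: revealed 0 new [(none)] -> total=17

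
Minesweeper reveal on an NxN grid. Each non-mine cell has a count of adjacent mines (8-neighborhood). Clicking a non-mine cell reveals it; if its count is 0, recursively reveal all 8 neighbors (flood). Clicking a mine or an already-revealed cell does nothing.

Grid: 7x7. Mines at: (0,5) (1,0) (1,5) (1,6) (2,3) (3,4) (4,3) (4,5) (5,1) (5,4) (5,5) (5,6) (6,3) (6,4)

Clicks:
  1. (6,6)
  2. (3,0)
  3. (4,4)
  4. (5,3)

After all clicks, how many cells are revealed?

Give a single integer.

Answer: 12

Derivation:
Click 1 (6,6) count=2: revealed 1 new [(6,6)] -> total=1
Click 2 (3,0) count=0: revealed 9 new [(2,0) (2,1) (2,2) (3,0) (3,1) (3,2) (4,0) (4,1) (4,2)] -> total=10
Click 3 (4,4) count=5: revealed 1 new [(4,4)] -> total=11
Click 4 (5,3) count=4: revealed 1 new [(5,3)] -> total=12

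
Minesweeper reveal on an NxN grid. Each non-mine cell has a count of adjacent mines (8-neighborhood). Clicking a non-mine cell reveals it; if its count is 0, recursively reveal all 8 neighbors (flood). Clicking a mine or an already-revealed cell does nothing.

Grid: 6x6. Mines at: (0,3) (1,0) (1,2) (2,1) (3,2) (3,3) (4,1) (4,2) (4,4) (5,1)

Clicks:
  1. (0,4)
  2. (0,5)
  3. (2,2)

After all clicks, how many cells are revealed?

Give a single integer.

Answer: 9

Derivation:
Click 1 (0,4) count=1: revealed 1 new [(0,4)] -> total=1
Click 2 (0,5) count=0: revealed 7 new [(0,5) (1,4) (1,5) (2,4) (2,5) (3,4) (3,5)] -> total=8
Click 3 (2,2) count=4: revealed 1 new [(2,2)] -> total=9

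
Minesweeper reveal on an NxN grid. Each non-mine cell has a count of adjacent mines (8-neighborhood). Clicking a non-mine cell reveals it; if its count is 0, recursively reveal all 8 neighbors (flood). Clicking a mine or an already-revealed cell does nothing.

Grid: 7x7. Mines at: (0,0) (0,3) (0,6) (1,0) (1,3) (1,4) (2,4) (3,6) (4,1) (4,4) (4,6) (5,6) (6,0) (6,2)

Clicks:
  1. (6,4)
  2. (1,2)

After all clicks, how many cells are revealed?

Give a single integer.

Answer: 7

Derivation:
Click 1 (6,4) count=0: revealed 6 new [(5,3) (5,4) (5,5) (6,3) (6,4) (6,5)] -> total=6
Click 2 (1,2) count=2: revealed 1 new [(1,2)] -> total=7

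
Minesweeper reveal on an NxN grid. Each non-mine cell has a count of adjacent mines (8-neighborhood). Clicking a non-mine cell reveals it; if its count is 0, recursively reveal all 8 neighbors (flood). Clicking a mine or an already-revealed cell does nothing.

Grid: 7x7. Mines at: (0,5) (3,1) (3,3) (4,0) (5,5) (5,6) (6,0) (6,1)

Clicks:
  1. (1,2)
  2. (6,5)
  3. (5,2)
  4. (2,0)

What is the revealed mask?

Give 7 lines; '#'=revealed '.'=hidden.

Click 1 (1,2) count=0: revealed 15 new [(0,0) (0,1) (0,2) (0,3) (0,4) (1,0) (1,1) (1,2) (1,3) (1,4) (2,0) (2,1) (2,2) (2,3) (2,4)] -> total=15
Click 2 (6,5) count=2: revealed 1 new [(6,5)] -> total=16
Click 3 (5,2) count=1: revealed 1 new [(5,2)] -> total=17
Click 4 (2,0) count=1: revealed 0 new [(none)] -> total=17

Answer: #####..
#####..
#####..
.......
.......
..#....
.....#.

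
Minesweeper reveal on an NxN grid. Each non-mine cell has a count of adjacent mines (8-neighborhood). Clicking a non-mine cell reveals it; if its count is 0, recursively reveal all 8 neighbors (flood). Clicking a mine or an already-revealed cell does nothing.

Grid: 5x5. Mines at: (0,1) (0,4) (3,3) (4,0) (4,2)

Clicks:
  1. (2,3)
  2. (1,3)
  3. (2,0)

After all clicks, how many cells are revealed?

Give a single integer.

Answer: 11

Derivation:
Click 1 (2,3) count=1: revealed 1 new [(2,3)] -> total=1
Click 2 (1,3) count=1: revealed 1 new [(1,3)] -> total=2
Click 3 (2,0) count=0: revealed 9 new [(1,0) (1,1) (1,2) (2,0) (2,1) (2,2) (3,0) (3,1) (3,2)] -> total=11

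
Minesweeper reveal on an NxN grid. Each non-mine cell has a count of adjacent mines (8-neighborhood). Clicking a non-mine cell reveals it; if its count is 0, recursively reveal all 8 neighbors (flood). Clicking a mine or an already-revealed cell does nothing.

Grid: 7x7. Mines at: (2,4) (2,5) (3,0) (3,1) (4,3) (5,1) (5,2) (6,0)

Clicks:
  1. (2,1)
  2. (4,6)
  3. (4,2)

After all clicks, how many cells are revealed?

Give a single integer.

Click 1 (2,1) count=2: revealed 1 new [(2,1)] -> total=1
Click 2 (4,6) count=0: revealed 14 new [(3,4) (3,5) (3,6) (4,4) (4,5) (4,6) (5,3) (5,4) (5,5) (5,6) (6,3) (6,4) (6,5) (6,6)] -> total=15
Click 3 (4,2) count=4: revealed 1 new [(4,2)] -> total=16

Answer: 16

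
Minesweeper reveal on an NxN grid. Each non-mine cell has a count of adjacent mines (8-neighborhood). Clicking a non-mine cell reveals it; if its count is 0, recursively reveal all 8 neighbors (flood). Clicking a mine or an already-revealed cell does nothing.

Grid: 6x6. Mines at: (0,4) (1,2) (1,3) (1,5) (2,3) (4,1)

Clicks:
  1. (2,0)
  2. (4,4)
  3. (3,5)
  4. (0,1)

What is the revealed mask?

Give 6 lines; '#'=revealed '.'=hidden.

Click 1 (2,0) count=0: revealed 8 new [(0,0) (0,1) (1,0) (1,1) (2,0) (2,1) (3,0) (3,1)] -> total=8
Click 2 (4,4) count=0: revealed 14 new [(2,4) (2,5) (3,2) (3,3) (3,4) (3,5) (4,2) (4,3) (4,4) (4,5) (5,2) (5,3) (5,4) (5,5)] -> total=22
Click 3 (3,5) count=0: revealed 0 new [(none)] -> total=22
Click 4 (0,1) count=1: revealed 0 new [(none)] -> total=22

Answer: ##....
##....
##..##
######
..####
..####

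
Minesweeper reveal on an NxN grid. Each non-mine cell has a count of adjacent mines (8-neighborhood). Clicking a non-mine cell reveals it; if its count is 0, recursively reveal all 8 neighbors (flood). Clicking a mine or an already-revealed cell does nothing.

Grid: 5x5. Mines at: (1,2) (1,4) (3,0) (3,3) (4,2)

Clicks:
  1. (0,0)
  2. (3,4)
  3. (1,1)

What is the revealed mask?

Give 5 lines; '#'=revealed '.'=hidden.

Answer: ##...
##...
##...
....#
.....

Derivation:
Click 1 (0,0) count=0: revealed 6 new [(0,0) (0,1) (1,0) (1,1) (2,0) (2,1)] -> total=6
Click 2 (3,4) count=1: revealed 1 new [(3,4)] -> total=7
Click 3 (1,1) count=1: revealed 0 new [(none)] -> total=7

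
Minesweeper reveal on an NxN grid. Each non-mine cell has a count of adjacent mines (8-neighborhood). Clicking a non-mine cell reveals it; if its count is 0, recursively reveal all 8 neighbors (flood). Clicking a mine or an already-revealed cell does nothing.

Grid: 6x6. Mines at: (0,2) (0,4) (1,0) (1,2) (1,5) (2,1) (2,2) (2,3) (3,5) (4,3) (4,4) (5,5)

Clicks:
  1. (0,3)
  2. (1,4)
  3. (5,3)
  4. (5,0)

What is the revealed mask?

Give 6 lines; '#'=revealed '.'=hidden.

Click 1 (0,3) count=3: revealed 1 new [(0,3)] -> total=1
Click 2 (1,4) count=3: revealed 1 new [(1,4)] -> total=2
Click 3 (5,3) count=2: revealed 1 new [(5,3)] -> total=3
Click 4 (5,0) count=0: revealed 9 new [(3,0) (3,1) (3,2) (4,0) (4,1) (4,2) (5,0) (5,1) (5,2)] -> total=12

Answer: ...#..
....#.
......
###...
###...
####..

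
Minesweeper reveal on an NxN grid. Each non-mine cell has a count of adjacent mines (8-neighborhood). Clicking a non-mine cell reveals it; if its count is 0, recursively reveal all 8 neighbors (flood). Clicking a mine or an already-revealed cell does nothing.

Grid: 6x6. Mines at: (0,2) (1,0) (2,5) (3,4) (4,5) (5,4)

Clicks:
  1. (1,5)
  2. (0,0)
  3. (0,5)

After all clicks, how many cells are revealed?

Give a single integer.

Click 1 (1,5) count=1: revealed 1 new [(1,5)] -> total=1
Click 2 (0,0) count=1: revealed 1 new [(0,0)] -> total=2
Click 3 (0,5) count=0: revealed 5 new [(0,3) (0,4) (0,5) (1,3) (1,4)] -> total=7

Answer: 7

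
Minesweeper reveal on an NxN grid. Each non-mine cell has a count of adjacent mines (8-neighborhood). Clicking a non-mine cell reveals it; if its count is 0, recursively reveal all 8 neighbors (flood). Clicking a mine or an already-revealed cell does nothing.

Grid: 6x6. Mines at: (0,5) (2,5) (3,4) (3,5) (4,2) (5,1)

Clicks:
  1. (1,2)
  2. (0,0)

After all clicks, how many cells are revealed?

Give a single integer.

Click 1 (1,2) count=0: revealed 21 new [(0,0) (0,1) (0,2) (0,3) (0,4) (1,0) (1,1) (1,2) (1,3) (1,4) (2,0) (2,1) (2,2) (2,3) (2,4) (3,0) (3,1) (3,2) (3,3) (4,0) (4,1)] -> total=21
Click 2 (0,0) count=0: revealed 0 new [(none)] -> total=21

Answer: 21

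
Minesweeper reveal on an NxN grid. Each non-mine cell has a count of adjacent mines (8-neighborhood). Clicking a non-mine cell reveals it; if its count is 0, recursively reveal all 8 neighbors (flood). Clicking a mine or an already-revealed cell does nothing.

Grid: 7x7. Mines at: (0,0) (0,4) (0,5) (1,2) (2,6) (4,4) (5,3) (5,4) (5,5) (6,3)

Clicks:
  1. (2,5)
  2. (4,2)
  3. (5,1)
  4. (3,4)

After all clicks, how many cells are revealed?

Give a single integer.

Answer: 22

Derivation:
Click 1 (2,5) count=1: revealed 1 new [(2,5)] -> total=1
Click 2 (4,2) count=1: revealed 1 new [(4,2)] -> total=2
Click 3 (5,1) count=0: revealed 19 new [(1,0) (1,1) (2,0) (2,1) (2,2) (2,3) (3,0) (3,1) (3,2) (3,3) (4,0) (4,1) (4,3) (5,0) (5,1) (5,2) (6,0) (6,1) (6,2)] -> total=21
Click 4 (3,4) count=1: revealed 1 new [(3,4)] -> total=22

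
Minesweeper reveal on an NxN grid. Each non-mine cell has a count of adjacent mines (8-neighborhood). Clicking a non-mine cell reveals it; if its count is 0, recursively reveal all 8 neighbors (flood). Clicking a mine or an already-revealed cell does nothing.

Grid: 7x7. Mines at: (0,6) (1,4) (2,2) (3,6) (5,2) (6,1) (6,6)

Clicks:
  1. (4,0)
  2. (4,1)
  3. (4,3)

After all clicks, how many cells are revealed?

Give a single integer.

Answer: 17

Derivation:
Click 1 (4,0) count=0: revealed 16 new [(0,0) (0,1) (0,2) (0,3) (1,0) (1,1) (1,2) (1,3) (2,0) (2,1) (3,0) (3,1) (4,0) (4,1) (5,0) (5,1)] -> total=16
Click 2 (4,1) count=1: revealed 0 new [(none)] -> total=16
Click 3 (4,3) count=1: revealed 1 new [(4,3)] -> total=17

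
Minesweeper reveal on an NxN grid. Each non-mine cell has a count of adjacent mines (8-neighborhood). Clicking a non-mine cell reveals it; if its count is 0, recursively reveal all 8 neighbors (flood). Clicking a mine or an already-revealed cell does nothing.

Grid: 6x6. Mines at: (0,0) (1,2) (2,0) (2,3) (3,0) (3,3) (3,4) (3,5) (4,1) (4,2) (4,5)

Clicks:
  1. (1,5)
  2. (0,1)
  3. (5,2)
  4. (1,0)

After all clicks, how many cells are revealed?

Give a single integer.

Answer: 11

Derivation:
Click 1 (1,5) count=0: revealed 8 new [(0,3) (0,4) (0,5) (1,3) (1,4) (1,5) (2,4) (2,5)] -> total=8
Click 2 (0,1) count=2: revealed 1 new [(0,1)] -> total=9
Click 3 (5,2) count=2: revealed 1 new [(5,2)] -> total=10
Click 4 (1,0) count=2: revealed 1 new [(1,0)] -> total=11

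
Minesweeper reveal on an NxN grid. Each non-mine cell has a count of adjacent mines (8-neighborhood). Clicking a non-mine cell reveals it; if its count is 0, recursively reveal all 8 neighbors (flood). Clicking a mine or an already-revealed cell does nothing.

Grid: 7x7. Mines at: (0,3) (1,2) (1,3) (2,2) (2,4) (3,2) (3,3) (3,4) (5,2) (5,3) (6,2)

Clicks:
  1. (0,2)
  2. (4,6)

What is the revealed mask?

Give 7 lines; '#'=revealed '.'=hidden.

Click 1 (0,2) count=3: revealed 1 new [(0,2)] -> total=1
Click 2 (4,6) count=0: revealed 19 new [(0,4) (0,5) (0,6) (1,4) (1,5) (1,6) (2,5) (2,6) (3,5) (3,6) (4,4) (4,5) (4,6) (5,4) (5,5) (5,6) (6,4) (6,5) (6,6)] -> total=20

Answer: ..#.###
....###
.....##
.....##
....###
....###
....###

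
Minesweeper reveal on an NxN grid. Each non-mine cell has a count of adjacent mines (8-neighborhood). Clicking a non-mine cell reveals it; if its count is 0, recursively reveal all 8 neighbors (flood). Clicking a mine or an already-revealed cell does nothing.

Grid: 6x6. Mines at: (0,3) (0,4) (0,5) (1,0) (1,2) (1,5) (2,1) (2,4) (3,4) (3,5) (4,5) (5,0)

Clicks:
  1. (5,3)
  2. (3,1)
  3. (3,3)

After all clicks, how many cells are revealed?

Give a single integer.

Answer: 11

Derivation:
Click 1 (5,3) count=0: revealed 11 new [(3,1) (3,2) (3,3) (4,1) (4,2) (4,3) (4,4) (5,1) (5,2) (5,3) (5,4)] -> total=11
Click 2 (3,1) count=1: revealed 0 new [(none)] -> total=11
Click 3 (3,3) count=2: revealed 0 new [(none)] -> total=11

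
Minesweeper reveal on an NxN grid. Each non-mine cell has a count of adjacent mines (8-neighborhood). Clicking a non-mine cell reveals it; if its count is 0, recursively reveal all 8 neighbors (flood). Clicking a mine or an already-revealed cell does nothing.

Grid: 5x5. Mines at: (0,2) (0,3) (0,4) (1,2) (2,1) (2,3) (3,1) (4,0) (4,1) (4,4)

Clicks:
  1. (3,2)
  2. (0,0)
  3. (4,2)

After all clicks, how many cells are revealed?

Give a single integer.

Answer: 6

Derivation:
Click 1 (3,2) count=4: revealed 1 new [(3,2)] -> total=1
Click 2 (0,0) count=0: revealed 4 new [(0,0) (0,1) (1,0) (1,1)] -> total=5
Click 3 (4,2) count=2: revealed 1 new [(4,2)] -> total=6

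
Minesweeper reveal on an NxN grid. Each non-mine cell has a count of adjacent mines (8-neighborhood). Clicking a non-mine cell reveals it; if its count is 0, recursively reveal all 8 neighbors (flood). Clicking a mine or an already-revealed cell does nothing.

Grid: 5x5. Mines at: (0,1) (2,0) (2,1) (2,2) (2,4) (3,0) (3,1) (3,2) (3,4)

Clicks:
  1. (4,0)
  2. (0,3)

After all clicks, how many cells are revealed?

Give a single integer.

Click 1 (4,0) count=2: revealed 1 new [(4,0)] -> total=1
Click 2 (0,3) count=0: revealed 6 new [(0,2) (0,3) (0,4) (1,2) (1,3) (1,4)] -> total=7

Answer: 7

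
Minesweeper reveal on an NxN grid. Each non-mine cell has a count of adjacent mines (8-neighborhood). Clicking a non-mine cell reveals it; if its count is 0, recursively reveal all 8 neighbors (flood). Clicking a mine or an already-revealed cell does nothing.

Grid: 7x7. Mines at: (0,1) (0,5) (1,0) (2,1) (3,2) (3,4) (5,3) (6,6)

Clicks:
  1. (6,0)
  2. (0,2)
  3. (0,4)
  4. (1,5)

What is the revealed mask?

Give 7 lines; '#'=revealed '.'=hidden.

Answer: ..#.#..
.....#.
.......
##.....
###....
###....
###....

Derivation:
Click 1 (6,0) count=0: revealed 11 new [(3,0) (3,1) (4,0) (4,1) (4,2) (5,0) (5,1) (5,2) (6,0) (6,1) (6,2)] -> total=11
Click 2 (0,2) count=1: revealed 1 new [(0,2)] -> total=12
Click 3 (0,4) count=1: revealed 1 new [(0,4)] -> total=13
Click 4 (1,5) count=1: revealed 1 new [(1,5)] -> total=14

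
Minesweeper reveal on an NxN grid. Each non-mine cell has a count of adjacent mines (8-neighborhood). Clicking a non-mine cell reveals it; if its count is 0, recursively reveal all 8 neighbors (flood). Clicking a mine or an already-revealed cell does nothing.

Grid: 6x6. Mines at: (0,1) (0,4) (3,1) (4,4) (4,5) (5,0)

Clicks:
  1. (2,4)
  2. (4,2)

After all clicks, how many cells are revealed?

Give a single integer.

Click 1 (2,4) count=0: revealed 12 new [(1,2) (1,3) (1,4) (1,5) (2,2) (2,3) (2,4) (2,5) (3,2) (3,3) (3,4) (3,5)] -> total=12
Click 2 (4,2) count=1: revealed 1 new [(4,2)] -> total=13

Answer: 13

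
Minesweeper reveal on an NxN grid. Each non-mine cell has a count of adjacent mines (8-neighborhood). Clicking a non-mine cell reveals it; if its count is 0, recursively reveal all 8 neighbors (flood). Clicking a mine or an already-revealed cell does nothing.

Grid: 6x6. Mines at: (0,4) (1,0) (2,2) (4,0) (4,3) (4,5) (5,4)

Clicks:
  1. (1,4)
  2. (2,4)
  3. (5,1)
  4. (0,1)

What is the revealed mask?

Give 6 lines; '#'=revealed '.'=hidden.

Answer: .#....
...###
...###
...###
......
.#....

Derivation:
Click 1 (1,4) count=1: revealed 1 new [(1,4)] -> total=1
Click 2 (2,4) count=0: revealed 8 new [(1,3) (1,5) (2,3) (2,4) (2,5) (3,3) (3,4) (3,5)] -> total=9
Click 3 (5,1) count=1: revealed 1 new [(5,1)] -> total=10
Click 4 (0,1) count=1: revealed 1 new [(0,1)] -> total=11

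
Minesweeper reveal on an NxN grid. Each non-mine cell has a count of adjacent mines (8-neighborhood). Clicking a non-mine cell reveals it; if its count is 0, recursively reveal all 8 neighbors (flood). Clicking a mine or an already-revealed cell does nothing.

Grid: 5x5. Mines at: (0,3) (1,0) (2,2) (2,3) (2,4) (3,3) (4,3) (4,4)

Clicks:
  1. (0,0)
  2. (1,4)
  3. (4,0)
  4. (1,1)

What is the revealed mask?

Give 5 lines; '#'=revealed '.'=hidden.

Click 1 (0,0) count=1: revealed 1 new [(0,0)] -> total=1
Click 2 (1,4) count=3: revealed 1 new [(1,4)] -> total=2
Click 3 (4,0) count=0: revealed 8 new [(2,0) (2,1) (3,0) (3,1) (3,2) (4,0) (4,1) (4,2)] -> total=10
Click 4 (1,1) count=2: revealed 1 new [(1,1)] -> total=11

Answer: #....
.#..#
##...
###..
###..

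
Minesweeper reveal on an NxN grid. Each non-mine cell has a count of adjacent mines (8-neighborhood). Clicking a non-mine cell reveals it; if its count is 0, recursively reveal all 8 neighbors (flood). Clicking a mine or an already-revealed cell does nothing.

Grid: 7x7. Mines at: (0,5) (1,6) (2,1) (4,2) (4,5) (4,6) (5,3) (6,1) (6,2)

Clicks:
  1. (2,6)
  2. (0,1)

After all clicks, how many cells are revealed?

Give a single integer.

Answer: 20

Derivation:
Click 1 (2,6) count=1: revealed 1 new [(2,6)] -> total=1
Click 2 (0,1) count=0: revealed 19 new [(0,0) (0,1) (0,2) (0,3) (0,4) (1,0) (1,1) (1,2) (1,3) (1,4) (1,5) (2,2) (2,3) (2,4) (2,5) (3,2) (3,3) (3,4) (3,5)] -> total=20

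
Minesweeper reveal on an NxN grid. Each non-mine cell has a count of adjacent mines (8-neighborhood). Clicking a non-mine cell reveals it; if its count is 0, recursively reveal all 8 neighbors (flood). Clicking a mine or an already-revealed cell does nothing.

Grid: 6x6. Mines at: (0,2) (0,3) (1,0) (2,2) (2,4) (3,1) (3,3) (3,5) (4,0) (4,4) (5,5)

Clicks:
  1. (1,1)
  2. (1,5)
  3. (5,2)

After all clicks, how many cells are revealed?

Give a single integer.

Answer: 8

Derivation:
Click 1 (1,1) count=3: revealed 1 new [(1,1)] -> total=1
Click 2 (1,5) count=1: revealed 1 new [(1,5)] -> total=2
Click 3 (5,2) count=0: revealed 6 new [(4,1) (4,2) (4,3) (5,1) (5,2) (5,3)] -> total=8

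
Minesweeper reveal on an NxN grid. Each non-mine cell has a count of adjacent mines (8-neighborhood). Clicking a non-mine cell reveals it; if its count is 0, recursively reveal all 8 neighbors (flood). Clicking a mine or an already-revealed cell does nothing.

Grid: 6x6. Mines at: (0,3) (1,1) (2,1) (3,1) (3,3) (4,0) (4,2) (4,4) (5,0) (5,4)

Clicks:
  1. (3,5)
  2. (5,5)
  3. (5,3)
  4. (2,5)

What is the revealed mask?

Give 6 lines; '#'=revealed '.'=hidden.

Answer: ....##
....##
....##
....##
......
...#.#

Derivation:
Click 1 (3,5) count=1: revealed 1 new [(3,5)] -> total=1
Click 2 (5,5) count=2: revealed 1 new [(5,5)] -> total=2
Click 3 (5,3) count=3: revealed 1 new [(5,3)] -> total=3
Click 4 (2,5) count=0: revealed 7 new [(0,4) (0,5) (1,4) (1,5) (2,4) (2,5) (3,4)] -> total=10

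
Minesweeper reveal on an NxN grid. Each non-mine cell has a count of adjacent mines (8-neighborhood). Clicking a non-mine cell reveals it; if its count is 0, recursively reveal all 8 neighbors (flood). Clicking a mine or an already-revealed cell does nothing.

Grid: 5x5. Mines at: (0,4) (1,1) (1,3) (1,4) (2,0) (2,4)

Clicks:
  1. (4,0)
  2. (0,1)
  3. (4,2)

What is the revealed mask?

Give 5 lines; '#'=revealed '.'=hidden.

Answer: .#...
.....
.###.
#####
#####

Derivation:
Click 1 (4,0) count=0: revealed 13 new [(2,1) (2,2) (2,3) (3,0) (3,1) (3,2) (3,3) (3,4) (4,0) (4,1) (4,2) (4,3) (4,4)] -> total=13
Click 2 (0,1) count=1: revealed 1 new [(0,1)] -> total=14
Click 3 (4,2) count=0: revealed 0 new [(none)] -> total=14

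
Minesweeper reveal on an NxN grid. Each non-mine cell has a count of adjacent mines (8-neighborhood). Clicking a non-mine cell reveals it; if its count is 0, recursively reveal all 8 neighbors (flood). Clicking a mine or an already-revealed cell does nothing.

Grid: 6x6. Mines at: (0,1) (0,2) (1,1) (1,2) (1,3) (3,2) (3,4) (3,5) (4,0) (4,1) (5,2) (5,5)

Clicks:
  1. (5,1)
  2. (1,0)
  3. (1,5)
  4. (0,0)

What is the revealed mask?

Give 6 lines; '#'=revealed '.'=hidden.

Answer: #...##
#...##
....##
......
......
.#....

Derivation:
Click 1 (5,1) count=3: revealed 1 new [(5,1)] -> total=1
Click 2 (1,0) count=2: revealed 1 new [(1,0)] -> total=2
Click 3 (1,5) count=0: revealed 6 new [(0,4) (0,5) (1,4) (1,5) (2,4) (2,5)] -> total=8
Click 4 (0,0) count=2: revealed 1 new [(0,0)] -> total=9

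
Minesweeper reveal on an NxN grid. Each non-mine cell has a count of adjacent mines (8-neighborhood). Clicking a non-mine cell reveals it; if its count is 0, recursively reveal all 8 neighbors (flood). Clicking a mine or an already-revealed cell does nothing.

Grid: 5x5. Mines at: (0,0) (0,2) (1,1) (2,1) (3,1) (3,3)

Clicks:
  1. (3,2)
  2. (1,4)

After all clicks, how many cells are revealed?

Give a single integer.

Answer: 7

Derivation:
Click 1 (3,2) count=3: revealed 1 new [(3,2)] -> total=1
Click 2 (1,4) count=0: revealed 6 new [(0,3) (0,4) (1,3) (1,4) (2,3) (2,4)] -> total=7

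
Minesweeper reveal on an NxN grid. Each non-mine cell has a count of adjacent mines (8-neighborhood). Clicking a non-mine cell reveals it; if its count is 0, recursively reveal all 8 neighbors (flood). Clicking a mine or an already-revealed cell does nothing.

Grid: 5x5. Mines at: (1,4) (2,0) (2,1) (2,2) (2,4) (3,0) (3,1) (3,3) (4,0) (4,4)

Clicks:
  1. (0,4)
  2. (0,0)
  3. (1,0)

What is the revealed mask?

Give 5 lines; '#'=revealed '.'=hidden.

Click 1 (0,4) count=1: revealed 1 new [(0,4)] -> total=1
Click 2 (0,0) count=0: revealed 8 new [(0,0) (0,1) (0,2) (0,3) (1,0) (1,1) (1,2) (1,3)] -> total=9
Click 3 (1,0) count=2: revealed 0 new [(none)] -> total=9

Answer: #####
####.
.....
.....
.....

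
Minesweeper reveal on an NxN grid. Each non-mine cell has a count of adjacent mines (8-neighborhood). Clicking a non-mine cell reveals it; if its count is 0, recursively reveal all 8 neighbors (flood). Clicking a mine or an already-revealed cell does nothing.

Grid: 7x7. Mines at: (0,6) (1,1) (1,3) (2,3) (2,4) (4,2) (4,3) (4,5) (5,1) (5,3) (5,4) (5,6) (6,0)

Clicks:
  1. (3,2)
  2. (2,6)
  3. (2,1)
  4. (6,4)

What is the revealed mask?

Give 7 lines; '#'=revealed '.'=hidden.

Answer: .......
.....##
.#...##
..#..##
.......
.......
....#..

Derivation:
Click 1 (3,2) count=3: revealed 1 new [(3,2)] -> total=1
Click 2 (2,6) count=0: revealed 6 new [(1,5) (1,6) (2,5) (2,6) (3,5) (3,6)] -> total=7
Click 3 (2,1) count=1: revealed 1 new [(2,1)] -> total=8
Click 4 (6,4) count=2: revealed 1 new [(6,4)] -> total=9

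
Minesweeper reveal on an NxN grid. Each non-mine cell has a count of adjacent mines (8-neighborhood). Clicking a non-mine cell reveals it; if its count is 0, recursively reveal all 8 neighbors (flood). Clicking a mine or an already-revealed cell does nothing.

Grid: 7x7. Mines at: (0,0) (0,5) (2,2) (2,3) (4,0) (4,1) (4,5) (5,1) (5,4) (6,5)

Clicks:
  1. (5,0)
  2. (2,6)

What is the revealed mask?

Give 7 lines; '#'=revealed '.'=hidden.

Click 1 (5,0) count=3: revealed 1 new [(5,0)] -> total=1
Click 2 (2,6) count=0: revealed 9 new [(1,4) (1,5) (1,6) (2,4) (2,5) (2,6) (3,4) (3,5) (3,6)] -> total=10

Answer: .......
....###
....###
....###
.......
#......
.......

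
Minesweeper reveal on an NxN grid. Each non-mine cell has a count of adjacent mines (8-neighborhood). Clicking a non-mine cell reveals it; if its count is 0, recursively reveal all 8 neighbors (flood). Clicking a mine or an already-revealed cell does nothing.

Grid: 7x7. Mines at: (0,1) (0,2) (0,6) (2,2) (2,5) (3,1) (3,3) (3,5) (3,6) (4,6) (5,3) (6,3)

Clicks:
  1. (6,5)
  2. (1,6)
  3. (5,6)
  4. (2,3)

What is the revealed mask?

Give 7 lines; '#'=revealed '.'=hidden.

Answer: .......
......#
...#...
.......
.......
....###
....###

Derivation:
Click 1 (6,5) count=0: revealed 6 new [(5,4) (5,5) (5,6) (6,4) (6,5) (6,6)] -> total=6
Click 2 (1,6) count=2: revealed 1 new [(1,6)] -> total=7
Click 3 (5,6) count=1: revealed 0 new [(none)] -> total=7
Click 4 (2,3) count=2: revealed 1 new [(2,3)] -> total=8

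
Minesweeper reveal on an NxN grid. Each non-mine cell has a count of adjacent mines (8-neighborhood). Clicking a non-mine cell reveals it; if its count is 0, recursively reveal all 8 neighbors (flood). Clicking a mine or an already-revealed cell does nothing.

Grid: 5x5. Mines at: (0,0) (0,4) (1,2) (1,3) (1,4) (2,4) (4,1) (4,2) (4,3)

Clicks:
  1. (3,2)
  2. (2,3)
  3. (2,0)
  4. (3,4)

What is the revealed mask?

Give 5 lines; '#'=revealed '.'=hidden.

Answer: .....
##...
##.#.
###.#
.....

Derivation:
Click 1 (3,2) count=3: revealed 1 new [(3,2)] -> total=1
Click 2 (2,3) count=4: revealed 1 new [(2,3)] -> total=2
Click 3 (2,0) count=0: revealed 6 new [(1,0) (1,1) (2,0) (2,1) (3,0) (3,1)] -> total=8
Click 4 (3,4) count=2: revealed 1 new [(3,4)] -> total=9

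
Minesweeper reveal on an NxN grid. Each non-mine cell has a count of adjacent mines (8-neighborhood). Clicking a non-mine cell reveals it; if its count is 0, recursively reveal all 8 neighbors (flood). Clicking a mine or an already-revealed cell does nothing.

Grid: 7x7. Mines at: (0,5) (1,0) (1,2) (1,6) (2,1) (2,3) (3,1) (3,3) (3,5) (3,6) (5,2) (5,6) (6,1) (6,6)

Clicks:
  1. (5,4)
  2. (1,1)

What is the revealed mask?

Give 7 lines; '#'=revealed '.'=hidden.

Answer: .......
.#.....
.......
.......
...###.
...###.
...###.

Derivation:
Click 1 (5,4) count=0: revealed 9 new [(4,3) (4,4) (4,5) (5,3) (5,4) (5,5) (6,3) (6,4) (6,5)] -> total=9
Click 2 (1,1) count=3: revealed 1 new [(1,1)] -> total=10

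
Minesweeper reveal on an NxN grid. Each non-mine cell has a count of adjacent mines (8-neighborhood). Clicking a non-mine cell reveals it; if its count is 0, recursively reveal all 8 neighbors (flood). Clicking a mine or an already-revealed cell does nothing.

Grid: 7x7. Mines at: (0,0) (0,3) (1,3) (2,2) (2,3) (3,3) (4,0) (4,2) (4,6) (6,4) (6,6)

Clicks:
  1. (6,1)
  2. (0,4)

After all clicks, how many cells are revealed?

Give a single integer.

Click 1 (6,1) count=0: revealed 8 new [(5,0) (5,1) (5,2) (5,3) (6,0) (6,1) (6,2) (6,3)] -> total=8
Click 2 (0,4) count=2: revealed 1 new [(0,4)] -> total=9

Answer: 9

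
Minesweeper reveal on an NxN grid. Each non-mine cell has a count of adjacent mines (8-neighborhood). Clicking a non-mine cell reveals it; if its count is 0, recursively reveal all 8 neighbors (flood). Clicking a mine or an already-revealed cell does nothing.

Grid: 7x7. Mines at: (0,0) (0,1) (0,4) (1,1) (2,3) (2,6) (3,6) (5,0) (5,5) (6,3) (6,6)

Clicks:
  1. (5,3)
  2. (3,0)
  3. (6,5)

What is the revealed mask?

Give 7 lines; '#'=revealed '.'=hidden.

Answer: .......
.......
###....
#####..
#####..
.####..
.....#.

Derivation:
Click 1 (5,3) count=1: revealed 1 new [(5,3)] -> total=1
Click 2 (3,0) count=0: revealed 16 new [(2,0) (2,1) (2,2) (3,0) (3,1) (3,2) (3,3) (3,4) (4,0) (4,1) (4,2) (4,3) (4,4) (5,1) (5,2) (5,4)] -> total=17
Click 3 (6,5) count=2: revealed 1 new [(6,5)] -> total=18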